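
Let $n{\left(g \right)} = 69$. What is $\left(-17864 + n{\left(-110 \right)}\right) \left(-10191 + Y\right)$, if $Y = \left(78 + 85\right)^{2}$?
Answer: $-291446510$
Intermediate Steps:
$Y = 26569$ ($Y = 163^{2} = 26569$)
$\left(-17864 + n{\left(-110 \right)}\right) \left(-10191 + Y\right) = \left(-17864 + 69\right) \left(-10191 + 26569\right) = \left(-17795\right) 16378 = -291446510$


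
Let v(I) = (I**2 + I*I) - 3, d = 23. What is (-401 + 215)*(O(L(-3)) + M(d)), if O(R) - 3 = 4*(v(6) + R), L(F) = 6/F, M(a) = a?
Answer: -54684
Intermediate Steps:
v(I) = -3 + 2*I**2 (v(I) = (I**2 + I**2) - 3 = 2*I**2 - 3 = -3 + 2*I**2)
O(R) = 279 + 4*R (O(R) = 3 + 4*((-3 + 2*6**2) + R) = 3 + 4*((-3 + 2*36) + R) = 3 + 4*((-3 + 72) + R) = 3 + 4*(69 + R) = 3 + (276 + 4*R) = 279 + 4*R)
(-401 + 215)*(O(L(-3)) + M(d)) = (-401 + 215)*((279 + 4*(6/(-3))) + 23) = -186*((279 + 4*(6*(-1/3))) + 23) = -186*((279 + 4*(-2)) + 23) = -186*((279 - 8) + 23) = -186*(271 + 23) = -186*294 = -54684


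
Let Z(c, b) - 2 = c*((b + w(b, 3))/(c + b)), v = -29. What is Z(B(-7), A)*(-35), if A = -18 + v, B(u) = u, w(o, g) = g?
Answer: 3500/27 ≈ 129.63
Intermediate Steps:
A = -47 (A = -18 - 29 = -47)
Z(c, b) = 2 + c*(3 + b)/(b + c) (Z(c, b) = 2 + c*((b + 3)/(c + b)) = 2 + c*((3 + b)/(b + c)) = 2 + c*(3 + b)/(b + c))
Z(B(-7), A)*(-35) = ((2*(-47) + 5*(-7) - 47*(-7))/(-47 - 7))*(-35) = ((-94 - 35 + 329)/(-54))*(-35) = -1/54*200*(-35) = -100/27*(-35) = 3500/27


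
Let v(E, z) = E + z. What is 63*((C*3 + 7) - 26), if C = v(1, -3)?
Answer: -1575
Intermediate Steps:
C = -2 (C = 1 - 3 = -2)
63*((C*3 + 7) - 26) = 63*((-2*3 + 7) - 26) = 63*((-6 + 7) - 26) = 63*(1 - 26) = 63*(-25) = -1575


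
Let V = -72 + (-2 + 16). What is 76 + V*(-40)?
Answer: 2396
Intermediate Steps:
V = -58 (V = -72 + 14 = -58)
76 + V*(-40) = 76 - 58*(-40) = 76 + 2320 = 2396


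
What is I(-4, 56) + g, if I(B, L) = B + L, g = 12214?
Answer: 12266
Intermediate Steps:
I(-4, 56) + g = (-4 + 56) + 12214 = 52 + 12214 = 12266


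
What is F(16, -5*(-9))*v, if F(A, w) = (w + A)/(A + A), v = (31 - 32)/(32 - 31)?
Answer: -61/32 ≈ -1.9063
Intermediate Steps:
v = -1 (v = -1/1 = -1*1 = -1)
F(A, w) = (A + w)/(2*A) (F(A, w) = (A + w)/((2*A)) = (A + w)*(1/(2*A)) = (A + w)/(2*A))
F(16, -5*(-9))*v = ((½)*(16 - 5*(-9))/16)*(-1) = ((½)*(1/16)*(16 + 45))*(-1) = ((½)*(1/16)*61)*(-1) = (61/32)*(-1) = -61/32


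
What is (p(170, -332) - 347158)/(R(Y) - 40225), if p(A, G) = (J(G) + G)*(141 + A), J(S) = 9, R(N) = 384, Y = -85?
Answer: 447611/39841 ≈ 11.235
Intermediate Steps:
p(A, G) = (9 + G)*(141 + A)
(p(170, -332) - 347158)/(R(Y) - 40225) = ((1269 + 9*170 + 141*(-332) + 170*(-332)) - 347158)/(384 - 40225) = ((1269 + 1530 - 46812 - 56440) - 347158)/(-39841) = (-100453 - 347158)*(-1/39841) = -447611*(-1/39841) = 447611/39841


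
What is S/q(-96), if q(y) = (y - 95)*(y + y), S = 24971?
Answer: 24971/36672 ≈ 0.68093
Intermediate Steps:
q(y) = 2*y*(-95 + y) (q(y) = (-95 + y)*(2*y) = 2*y*(-95 + y))
S/q(-96) = 24971/((2*(-96)*(-95 - 96))) = 24971/((2*(-96)*(-191))) = 24971/36672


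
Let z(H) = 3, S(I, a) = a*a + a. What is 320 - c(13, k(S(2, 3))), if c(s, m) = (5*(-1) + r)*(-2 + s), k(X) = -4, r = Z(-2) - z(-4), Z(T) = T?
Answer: 430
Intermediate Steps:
S(I, a) = a + a² (S(I, a) = a² + a = a + a²)
r = -5 (r = -2 - 1*3 = -2 - 3 = -5)
c(s, m) = 20 - 10*s (c(s, m) = (5*(-1) - 5)*(-2 + s) = (-5 - 5)*(-2 + s) = -10*(-2 + s) = 20 - 10*s)
320 - c(13, k(S(2, 3))) = 320 - (20 - 10*13) = 320 - (20 - 130) = 320 - 1*(-110) = 320 + 110 = 430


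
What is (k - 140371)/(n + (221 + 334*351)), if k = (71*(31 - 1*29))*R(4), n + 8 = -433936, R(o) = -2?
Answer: 140655/316489 ≈ 0.44442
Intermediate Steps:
n = -433944 (n = -8 - 433936 = -433944)
k = -284 (k = (71*(31 - 1*29))*(-2) = (71*(31 - 29))*(-2) = (71*2)*(-2) = 142*(-2) = -284)
(k - 140371)/(n + (221 + 334*351)) = (-284 - 140371)/(-433944 + (221 + 334*351)) = -140655/(-433944 + (221 + 117234)) = -140655/(-433944 + 117455) = -140655/(-316489) = -140655*(-1/316489) = 140655/316489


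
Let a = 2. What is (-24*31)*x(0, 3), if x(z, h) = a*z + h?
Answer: -2232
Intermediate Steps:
x(z, h) = h + 2*z (x(z, h) = 2*z + h = h + 2*z)
(-24*31)*x(0, 3) = (-24*31)*(3 + 2*0) = -744*(3 + 0) = -744*3 = -2232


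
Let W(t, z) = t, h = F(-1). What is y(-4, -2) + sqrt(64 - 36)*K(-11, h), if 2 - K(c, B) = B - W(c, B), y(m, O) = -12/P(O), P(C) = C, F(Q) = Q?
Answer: 6 - 16*sqrt(7) ≈ -36.332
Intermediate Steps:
h = -1
y(m, O) = -12/O
K(c, B) = 2 + c - B (K(c, B) = 2 - (B - c) = 2 + (c - B) = 2 + c - B)
y(-4, -2) + sqrt(64 - 36)*K(-11, h) = -12/(-2) + sqrt(64 - 36)*(2 - 11 - 1*(-1)) = -12*(-1/2) + sqrt(28)*(2 - 11 + 1) = 6 + (2*sqrt(7))*(-8) = 6 - 16*sqrt(7)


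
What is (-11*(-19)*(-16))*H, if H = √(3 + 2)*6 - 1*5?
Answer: 16720 - 20064*√5 ≈ -28144.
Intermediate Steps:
H = -5 + 6*√5 (H = √5*6 - 5 = 6*√5 - 5 = -5 + 6*√5 ≈ 8.4164)
(-11*(-19)*(-16))*H = (-11*(-19)*(-16))*(-5 + 6*√5) = (209*(-16))*(-5 + 6*√5) = -3344*(-5 + 6*√5) = 16720 - 20064*√5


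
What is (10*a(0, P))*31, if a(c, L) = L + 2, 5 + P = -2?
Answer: -1550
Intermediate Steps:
P = -7 (P = -5 - 2 = -7)
a(c, L) = 2 + L
(10*a(0, P))*31 = (10*(2 - 7))*31 = (10*(-5))*31 = -50*31 = -1550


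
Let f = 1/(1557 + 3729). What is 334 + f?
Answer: 1765525/5286 ≈ 334.00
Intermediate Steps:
f = 1/5286 ≈ 0.00018918
334 + f = 334 + 1/5286 = 1765525/5286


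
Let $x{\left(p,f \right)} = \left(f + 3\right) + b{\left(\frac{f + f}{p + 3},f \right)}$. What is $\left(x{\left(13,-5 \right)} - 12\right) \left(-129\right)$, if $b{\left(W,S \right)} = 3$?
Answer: $1419$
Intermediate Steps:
$x{\left(p,f \right)} = 6 + f$ ($x{\left(p,f \right)} = \left(f + 3\right) + 3 = \left(3 + f\right) + 3 = 6 + f$)
$\left(x{\left(13,-5 \right)} - 12\right) \left(-129\right) = \left(\left(6 - 5\right) - 12\right) \left(-129\right) = \left(1 - 12\right) \left(-129\right) = \left(-11\right) \left(-129\right) = 1419$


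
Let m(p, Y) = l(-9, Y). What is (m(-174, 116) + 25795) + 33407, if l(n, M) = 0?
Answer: 59202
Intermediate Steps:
m(p, Y) = 0
(m(-174, 116) + 25795) + 33407 = (0 + 25795) + 33407 = 25795 + 33407 = 59202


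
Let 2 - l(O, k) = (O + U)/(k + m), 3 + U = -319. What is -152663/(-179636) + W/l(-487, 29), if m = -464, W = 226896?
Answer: 17730039399803/10957796 ≈ 1.6180e+6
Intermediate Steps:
U = -322 (U = -3 - 319 = -322)
l(O, k) = 2 - (-322 + O)/(-464 + k) (l(O, k) = 2 - (O - 322)/(k - 464) = 2 - (-322 + O)/(-464 + k))
-152663/(-179636) + W/l(-487, 29) = -152663/(-179636) + 226896/(((-606 - 1*(-487) + 2*29)/(-464 + 29))) = -152663*(-1/179636) + 226896/(((-606 + 487 + 58)/(-435))) = 152663/179636 + 226896/((-1/435*(-61))) = 152663/179636 + 226896/(61/435) = 152663/179636 + 226896*(435/61) = 152663/179636 + 98699760/61 = 17730039399803/10957796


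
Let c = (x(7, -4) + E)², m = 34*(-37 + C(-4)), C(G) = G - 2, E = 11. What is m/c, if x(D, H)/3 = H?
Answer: -1462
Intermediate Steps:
x(D, H) = 3*H
C(G) = -2 + G
m = -1462 (m = 34*(-37 + (-2 - 4)) = 34*(-37 - 6) = 34*(-43) = -1462)
c = 1 (c = (3*(-4) + 11)² = (-12 + 11)² = (-1)² = 1)
m/c = -1462/1 = -1462*1 = -1462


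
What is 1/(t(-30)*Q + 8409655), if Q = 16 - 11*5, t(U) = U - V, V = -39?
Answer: 1/8409304 ≈ 1.1892e-7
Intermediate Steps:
t(U) = 39 + U (t(U) = U - 1*(-39) = U + 39 = 39 + U)
Q = -39 (Q = 16 - 55 = -39)
1/(t(-30)*Q + 8409655) = 1/((39 - 30)*(-39) + 8409655) = 1/(9*(-39) + 8409655) = 1/(-351 + 8409655) = 1/8409304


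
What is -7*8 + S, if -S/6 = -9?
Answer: -2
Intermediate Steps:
S = 54 (S = -6*(-9) = 54)
-7*8 + S = -7*8 + 54 = -56 + 54 = -2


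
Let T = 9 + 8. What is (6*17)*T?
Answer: 1734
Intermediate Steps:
T = 17
(6*17)*T = (6*17)*17 = 102*17 = 1734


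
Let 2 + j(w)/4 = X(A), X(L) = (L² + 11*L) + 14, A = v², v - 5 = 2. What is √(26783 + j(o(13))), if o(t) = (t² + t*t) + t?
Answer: √38591 ≈ 196.45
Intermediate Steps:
v = 7 (v = 5 + 2 = 7)
o(t) = t + 2*t² (o(t) = (t² + t²) + t = 2*t² + t = t + 2*t²)
A = 49 (A = 7² = 49)
X(L) = 14 + L² + 11*L
j(w) = 11808 (j(w) = -8 + 4*(14 + 49² + 11*49) = -8 + 4*(14 + 2401 + 539) = -8 + 4*2954 = -8 + 11816 = 11808)
√(26783 + j(o(13))) = √(26783 + 11808) = √38591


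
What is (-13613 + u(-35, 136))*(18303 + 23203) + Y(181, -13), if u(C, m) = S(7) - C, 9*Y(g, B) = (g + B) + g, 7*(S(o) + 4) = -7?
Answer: -5073983633/9 ≈ -5.6378e+8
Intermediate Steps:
S(o) = -5 (S(o) = -4 + (⅐)*(-7) = -4 - 1 = -5)
Y(g, B) = B/9 + 2*g/9 (Y(g, B) = ((g + B) + g)/9 = ((B + g) + g)/9 = (B + 2*g)/9 = B/9 + 2*g/9)
u(C, m) = -5 - C
(-13613 + u(-35, 136))*(18303 + 23203) + Y(181, -13) = (-13613 + (-5 - 1*(-35)))*(18303 + 23203) + ((⅑)*(-13) + (2/9)*181) = (-13613 + (-5 + 35))*41506 + (-13/9 + 362/9) = (-13613 + 30)*41506 + 349/9 = -13583*41506 + 349/9 = -563775998 + 349/9 = -5073983633/9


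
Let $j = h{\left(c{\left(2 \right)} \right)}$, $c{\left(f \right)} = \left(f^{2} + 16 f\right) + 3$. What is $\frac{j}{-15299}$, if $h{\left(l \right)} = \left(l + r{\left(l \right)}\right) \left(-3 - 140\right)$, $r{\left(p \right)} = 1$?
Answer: $\frac{5720}{15299} \approx 0.37388$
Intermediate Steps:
$c{\left(f \right)} = 3 + f^{2} + 16 f$
$h{\left(l \right)} = -143 - 143 l$ ($h{\left(l \right)} = \left(l + 1\right) \left(-3 - 140\right) = \left(1 + l\right) \left(-143\right) = -143 - 143 l$)
$j = -5720$ ($j = -143 - 143 \left(3 + 2^{2} + 16 \cdot 2\right) = -143 - 143 \left(3 + 4 + 32\right) = -143 - 5577 = -5720$)
$\frac{j}{-15299} = - \frac{5720}{-15299} = \left(-5720\right) \left(- \frac{1}{15299}\right) = \frac{5720}{15299}$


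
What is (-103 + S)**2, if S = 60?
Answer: 1849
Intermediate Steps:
(-103 + S)**2 = (-103 + 60)**2 = (-43)**2 = 1849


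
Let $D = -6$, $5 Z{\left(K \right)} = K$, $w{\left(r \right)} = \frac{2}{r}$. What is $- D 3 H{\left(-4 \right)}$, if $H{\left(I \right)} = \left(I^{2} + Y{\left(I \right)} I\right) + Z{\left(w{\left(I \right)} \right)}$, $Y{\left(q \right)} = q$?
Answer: $\frac{2871}{5} \approx 574.2$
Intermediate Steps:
$Z{\left(K \right)} = \frac{K}{5}$
$H{\left(I \right)} = 2 I^{2} + \frac{2}{5 I}$ ($H{\left(I \right)} = \left(I^{2} + I I\right) + \frac{2 \frac{1}{I}}{5} = \left(I^{2} + I^{2}\right) + \frac{2}{5 I} = 2 I^{2} + \frac{2}{5 I}$)
$- D 3 H{\left(-4 \right)} = \left(-1\right) \left(-6\right) 3 \frac{2 \left(1 + 5 \left(-4\right)^{3}\right)}{5 \left(-4\right)} = 6 \cdot 3 \cdot \frac{2}{5} \left(- \frac{1}{4}\right) \left(1 + 5 \left(-64\right)\right) = 18 \cdot \frac{2}{5} \left(- \frac{1}{4}\right) \left(1 - 320\right) = 18 \cdot \frac{2}{5} \left(- \frac{1}{4}\right) \left(-319\right) = 18 \cdot \frac{319}{10} = \frac{2871}{5}$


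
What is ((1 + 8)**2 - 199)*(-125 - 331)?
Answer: 53808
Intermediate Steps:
((1 + 8)**2 - 199)*(-125 - 331) = (9**2 - 199)*(-456) = (81 - 199)*(-456) = -118*(-456) = 53808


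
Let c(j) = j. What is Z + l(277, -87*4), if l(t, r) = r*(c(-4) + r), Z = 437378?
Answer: 559874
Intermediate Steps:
l(t, r) = r*(-4 + r)
Z + l(277, -87*4) = 437378 + (-87*4)*(-4 - 87*4) = 437378 - 348*(-4 - 348) = 437378 - 348*(-352) = 437378 + 122496 = 559874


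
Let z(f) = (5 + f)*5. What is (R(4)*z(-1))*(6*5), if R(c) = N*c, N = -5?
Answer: -12000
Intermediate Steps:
z(f) = 25 + 5*f
R(c) = -5*c
(R(4)*z(-1))*(6*5) = ((-5*4)*(25 + 5*(-1)))*(6*5) = -20*(25 - 5)*30 = -20*20*30 = -400*30 = -12000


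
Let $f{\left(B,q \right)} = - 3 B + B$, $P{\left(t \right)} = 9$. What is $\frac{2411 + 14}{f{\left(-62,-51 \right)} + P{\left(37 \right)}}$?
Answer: $\frac{2425}{133} \approx 18.233$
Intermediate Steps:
$f{\left(B,q \right)} = - 2 B$
$\frac{2411 + 14}{f{\left(-62,-51 \right)} + P{\left(37 \right)}} = \frac{2411 + 14}{\left(-2\right) \left(-62\right) + 9} = \frac{2425}{124 + 9} = \frac{2425}{133}$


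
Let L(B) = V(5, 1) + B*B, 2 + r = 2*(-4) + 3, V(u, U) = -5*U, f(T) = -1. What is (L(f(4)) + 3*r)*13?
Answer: -325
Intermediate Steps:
r = -7 (r = -2 + (2*(-4) + 3) = -2 + (-8 + 3) = -2 - 5 = -7)
L(B) = -5 + B² (L(B) = -5*1 + B*B = -5 + B²)
(L(f(4)) + 3*r)*13 = ((-5 + (-1)²) + 3*(-7))*13 = ((-5 + 1) - 21)*13 = (-4 - 21)*13 = -25*13 = -325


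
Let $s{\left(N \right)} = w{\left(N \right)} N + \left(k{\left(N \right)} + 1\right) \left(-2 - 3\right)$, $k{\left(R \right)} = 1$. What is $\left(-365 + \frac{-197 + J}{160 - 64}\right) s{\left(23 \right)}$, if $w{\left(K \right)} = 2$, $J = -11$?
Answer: $-13218$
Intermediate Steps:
$s{\left(N \right)} = -10 + 2 N$ ($s{\left(N \right)} = 2 N + \left(1 + 1\right) \left(-2 - 3\right) = 2 N + 2 \left(-5\right) = 2 N - 10 = -10 + 2 N$)
$\left(-365 + \frac{-197 + J}{160 - 64}\right) s{\left(23 \right)} = \left(-365 + \frac{-197 - 11}{160 - 64}\right) \left(-10 + 2 \cdot 23\right) = \left(-365 - \frac{208}{96}\right) \left(-10 + 46\right) = \left(-365 - \frac{13}{6}\right) 36 = \left(- \frac{2203}{6}\right) 36 = -13218$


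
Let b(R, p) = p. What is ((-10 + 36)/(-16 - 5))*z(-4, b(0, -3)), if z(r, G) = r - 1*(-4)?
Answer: 0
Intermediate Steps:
z(r, G) = 4 + r (z(r, G) = r + 4 = 4 + r)
((-10 + 36)/(-16 - 5))*z(-4, b(0, -3)) = ((-10 + 36)/(-16 - 5))*(4 - 4) = (26/(-21))*0 = (26*(-1/21))*0 = -26/21*0 = 0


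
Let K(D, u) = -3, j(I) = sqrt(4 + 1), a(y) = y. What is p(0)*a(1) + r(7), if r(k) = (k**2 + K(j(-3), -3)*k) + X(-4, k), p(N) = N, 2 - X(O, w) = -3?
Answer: 33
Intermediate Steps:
X(O, w) = 5 (X(O, w) = 2 - 1*(-3) = 2 + 3 = 5)
j(I) = sqrt(5)
r(k) = 5 + k**2 - 3*k (r(k) = (k**2 - 3*k) + 5 = 5 + k**2 - 3*k)
p(0)*a(1) + r(7) = 0*1 + (5 + 7**2 - 3*7) = 0 + (5 + 49 - 21) = 0 + 33 = 33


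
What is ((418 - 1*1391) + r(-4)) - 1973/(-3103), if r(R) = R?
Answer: -3029658/3103 ≈ -976.36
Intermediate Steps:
((418 - 1*1391) + r(-4)) - 1973/(-3103) = ((418 - 1*1391) - 4) - 1973/(-3103) = ((418 - 1391) - 4) - 1973*(-1/3103) = (-973 - 4) + 1973/3103 = -977 + 1973/3103 = -3029658/3103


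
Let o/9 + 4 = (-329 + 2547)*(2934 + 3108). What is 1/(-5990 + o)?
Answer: 1/120604378 ≈ 8.2916e-9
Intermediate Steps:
o = 120610368 (o = -36 + 9*((-329 + 2547)*(2934 + 3108)) = -36 + 9*(2218*6042) = -36 + 9*13401156 = -36 + 120610404 = 120610368)
1/(-5990 + o) = 1/(-5990 + 120610368) = 1/120604378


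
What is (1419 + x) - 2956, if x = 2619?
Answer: 1082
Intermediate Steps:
(1419 + x) - 2956 = (1419 + 2619) - 2956 = 4038 - 2956 = 1082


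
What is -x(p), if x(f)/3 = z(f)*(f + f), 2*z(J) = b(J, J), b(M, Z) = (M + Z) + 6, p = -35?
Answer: -6720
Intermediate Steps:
b(M, Z) = 6 + M + Z
z(J) = 3 + J (z(J) = (6 + J + J)/2 = (6 + 2*J)/2 = 3 + J)
x(f) = 6*f*(3 + f) (x(f) = 3*((3 + f)*(f + f)) = 3*((3 + f)*(2*f)) = 3*(2*f*(3 + f)) = 6*f*(3 + f))
-x(p) = -6*(-35)*(3 - 35) = -6*(-35)*(-32) = -1*6720 = -6720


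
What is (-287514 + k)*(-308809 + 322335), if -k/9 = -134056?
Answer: 12430258740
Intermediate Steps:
k = 1206504 (k = -9*(-134056) = 1206504)
(-287514 + k)*(-308809 + 322335) = (-287514 + 1206504)*(-308809 + 322335) = 918990*13526 = 12430258740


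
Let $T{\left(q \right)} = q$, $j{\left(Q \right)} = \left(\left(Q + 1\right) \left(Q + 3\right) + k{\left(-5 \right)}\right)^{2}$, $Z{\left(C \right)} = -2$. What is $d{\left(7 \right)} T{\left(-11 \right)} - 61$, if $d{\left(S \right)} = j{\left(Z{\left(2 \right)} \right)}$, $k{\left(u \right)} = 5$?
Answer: $-237$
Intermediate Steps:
$j{\left(Q \right)} = \left(5 + \left(1 + Q\right) \left(3 + Q\right)\right)^{2}$ ($j{\left(Q \right)} = \left(\left(Q + 1\right) \left(Q + 3\right) + 5\right)^{2} = \left(\left(1 + Q\right) \left(3 + Q\right) + 5\right)^{2} = \left(5 + \left(1 + Q\right) \left(3 + Q\right)\right)^{2}$)
$d{\left(S \right)} = 16$ ($d{\left(S \right)} = \left(8 + \left(-2\right)^{2} + 4 \left(-2\right)\right)^{2} = \left(8 + 4 - 8\right)^{2} = 4^{2} = 16$)
$d{\left(7 \right)} T{\left(-11 \right)} - 61 = 16 \left(-11\right) - 61 = -176 - 61 = -237$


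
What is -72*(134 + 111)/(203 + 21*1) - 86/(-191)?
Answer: -59821/764 ≈ -78.300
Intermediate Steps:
-72*(134 + 111)/(203 + 21*1) - 86/(-191) = -72*245/(203 + 21) - 86*(-1/191) = -72/(224*(1/245)) + 86/191 = -72/32/35 + 86/191 = -72*35/32 + 86/191 = -315/4 + 86/191 = -59821/764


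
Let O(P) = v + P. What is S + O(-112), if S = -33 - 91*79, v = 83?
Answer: -7251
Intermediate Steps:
O(P) = 83 + P
S = -7222 (S = -33 - 7189 = -7222)
S + O(-112) = -7222 + (83 - 112) = -7222 - 29 = -7251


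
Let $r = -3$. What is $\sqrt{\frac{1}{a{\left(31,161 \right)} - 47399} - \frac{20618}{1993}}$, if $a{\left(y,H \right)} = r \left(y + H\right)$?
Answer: $\frac{i \sqrt{3783072524789881}}{19122835} \approx 3.2164 i$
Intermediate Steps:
$a{\left(y,H \right)} = - 3 H - 3 y$ ($a{\left(y,H \right)} = - 3 \left(y + H\right) = - 3 \left(H + y\right) = - 3 H - 3 y$)
$\sqrt{\frac{1}{a{\left(31,161 \right)} - 47399} - \frac{20618}{1993}} = \sqrt{\frac{1}{\left(\left(-3\right) 161 - 93\right) - 47399} - \frac{20618}{1993}} = \sqrt{\frac{1}{\left(-483 - 93\right) - 47399} - \frac{20618}{1993}} = \sqrt{\frac{1}{-576 - 47399} - \frac{20618}{1993}} = \sqrt{\frac{1}{-47975} - \frac{20618}{1993}} = \sqrt{- \frac{1}{47975} - \frac{20618}{1993}} = \sqrt{- \frac{989150543}{95614175}} = \frac{i \sqrt{3783072524789881}}{19122835}$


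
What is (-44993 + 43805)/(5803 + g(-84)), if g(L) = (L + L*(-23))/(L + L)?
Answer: -297/1448 ≈ -0.20511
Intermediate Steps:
g(L) = -11 (g(L) = (L - 23*L)/((2*L)) = (-22*L)*(1/(2*L)) = -11)
(-44993 + 43805)/(5803 + g(-84)) = (-44993 + 43805)/(5803 - 11) = -1188/5792 = -1188*1/5792 = -297/1448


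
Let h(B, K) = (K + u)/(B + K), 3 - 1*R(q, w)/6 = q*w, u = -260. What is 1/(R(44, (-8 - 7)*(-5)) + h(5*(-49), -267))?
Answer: -512/10127857 ≈ -5.0554e-5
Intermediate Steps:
R(q, w) = 18 - 6*q*w
h(B, K) = (-260 + K)/(B + K) (h(B, K) = (K - 260)/(B + K) = (-260 + K)/(B + K))
1/(R(44, (-8 - 7)*(-5)) + h(5*(-49), -267)) = 1/((18 - 6*44*(-8 - 7)*(-5)) + (-260 - 267)/(5*(-49) - 267)) = 1/((18 - 6*44*(-15*(-5))) - 527/(-245 - 267)) = 1/((18 - 6*44*75) - 527/(-512)) = 1/((18 - 19800) - 1/512*(-527)) = 1/(-19782 + 527/512) = 1/(-10127857/512) = -512/10127857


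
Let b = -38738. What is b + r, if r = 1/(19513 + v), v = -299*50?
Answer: -176761493/4563 ≈ -38738.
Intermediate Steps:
v = -14950
r = 1/4563 (r = 1/(19513 - 14950) = 1/4563 ≈ 0.00021915)
b + r = -38738 + 1/4563 = -176761493/4563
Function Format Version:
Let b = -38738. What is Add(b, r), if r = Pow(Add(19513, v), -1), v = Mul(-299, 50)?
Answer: Rational(-176761493, 4563) ≈ -38738.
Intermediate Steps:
v = -14950
r = Rational(1, 4563) (r = Pow(Add(19513, -14950), -1) = Pow(4563, -1) = Rational(1, 4563) ≈ 0.00021915)
Add(b, r) = Add(-38738, Rational(1, 4563)) = Rational(-176761493, 4563)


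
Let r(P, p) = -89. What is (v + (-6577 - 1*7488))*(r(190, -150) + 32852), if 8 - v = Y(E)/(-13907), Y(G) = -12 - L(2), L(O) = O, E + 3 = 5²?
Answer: -6404862230019/13907 ≈ -4.6055e+8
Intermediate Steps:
E = 22 (E = -3 + 5² = -3 + 25 = 22)
Y(G) = -14 (Y(G) = -12 - 1*2 = -12 - 2 = -14)
v = 111242/13907 (v = 8 - (-14)/(-13907) = 8 - (-14)*(-1)/13907 = 8 - 1*14/13907 = 8 - 14/13907 = 111242/13907 ≈ 7.9990)
(v + (-6577 - 1*7488))*(r(190, -150) + 32852) = (111242/13907 + (-6577 - 1*7488))*(-89 + 32852) = (111242/13907 + (-6577 - 7488))*32763 = (111242/13907 - 14065)*32763 = -195490713/13907*32763 = -6404862230019/13907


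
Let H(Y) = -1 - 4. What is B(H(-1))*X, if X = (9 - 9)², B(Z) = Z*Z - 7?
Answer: 0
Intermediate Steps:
H(Y) = -5
B(Z) = -7 + Z² (B(Z) = Z² - 7 = -7 + Z²)
X = 0 (X = 0² = 0)
B(H(-1))*X = (-7 + (-5)²)*0 = (-7 + 25)*0 = 18*0 = 0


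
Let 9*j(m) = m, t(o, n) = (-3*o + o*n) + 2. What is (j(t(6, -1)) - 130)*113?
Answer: -134696/9 ≈ -14966.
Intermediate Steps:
t(o, n) = 2 - 3*o + n*o (t(o, n) = (-3*o + n*o) + 2 = 2 - 3*o + n*o)
j(m) = m/9
(j(t(6, -1)) - 130)*113 = ((2 - 3*6 - 1*6)/9 - 130)*113 = ((2 - 18 - 6)/9 - 130)*113 = ((⅑)*(-22) - 130)*113 = (-22/9 - 130)*113 = -1192/9*113 = -134696/9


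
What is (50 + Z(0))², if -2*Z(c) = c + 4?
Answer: 2304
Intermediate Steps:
Z(c) = -2 - c/2 (Z(c) = -(c + 4)/2 = -(4 + c)/2 = -2 - c/2)
(50 + Z(0))² = (50 + (-2 - ½*0))² = (50 + (-2 + 0))² = (50 - 2)² = 48² = 2304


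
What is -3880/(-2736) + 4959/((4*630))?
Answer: 162121/47880 ≈ 3.3860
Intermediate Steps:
-3880/(-2736) + 4959/((4*630)) = -3880*(-1/2736) + 4959/2520 = 485/342 + 4959*(1/2520) = 485/342 + 551/280 = 162121/47880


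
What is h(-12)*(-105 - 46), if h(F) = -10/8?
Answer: 755/4 ≈ 188.75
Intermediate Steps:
h(F) = -5/4 (h(F) = -10*⅛ = -5/4)
h(-12)*(-105 - 46) = -5*(-105 - 46)/4 = -5/4*(-151) = 755/4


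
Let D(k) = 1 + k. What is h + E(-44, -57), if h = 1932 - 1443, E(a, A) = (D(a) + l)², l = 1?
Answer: 2253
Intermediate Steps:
E(a, A) = (2 + a)² (E(a, A) = ((1 + a) + 1)² = (2 + a)²)
h = 489
h + E(-44, -57) = 489 + (2 - 44)² = 489 + (-42)² = 489 + 1764 = 2253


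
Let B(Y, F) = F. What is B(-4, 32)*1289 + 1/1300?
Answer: 53622401/1300 ≈ 41248.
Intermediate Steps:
B(-4, 32)*1289 + 1/1300 = 32*1289 + 1/1300 = 41248 + 1/1300 = 53622401/1300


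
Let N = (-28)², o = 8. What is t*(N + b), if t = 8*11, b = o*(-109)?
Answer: -7744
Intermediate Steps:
N = 784
b = -872 (b = 8*(-109) = -872)
t = 88
t*(N + b) = 88*(784 - 872) = 88*(-88) = -7744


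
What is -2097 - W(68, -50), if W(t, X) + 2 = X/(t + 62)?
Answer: -27230/13 ≈ -2094.6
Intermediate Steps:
W(t, X) = -2 + X/(62 + t) (W(t, X) = -2 + X/(t + 62) = -2 + X/(62 + t))
-2097 - W(68, -50) = -2097 - (-124 - 50 - 2*68)/(62 + 68) = -2097 - (-124 - 50 - 136)/130 = -2097 - (-310)/130 = -2097 - 1*(-31/13) = -2097 + 31/13 = -27230/13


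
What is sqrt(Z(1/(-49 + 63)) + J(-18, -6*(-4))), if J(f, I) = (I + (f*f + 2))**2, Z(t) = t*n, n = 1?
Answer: sqrt(24010014)/14 ≈ 350.00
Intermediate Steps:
Z(t) = t (Z(t) = t*1 = t)
J(f, I) = (2 + I + f**2)**2 (J(f, I) = (I + (f**2 + 2))**2 = (I + (2 + f**2))**2 = (2 + I + f**2)**2)
sqrt(Z(1/(-49 + 63)) + J(-18, -6*(-4))) = sqrt(1/(-49 + 63) + (2 - 6*(-4) + (-18)**2)**2) = sqrt(1/14 + (2 + 24 + 324)**2) = sqrt(1/14 + 350**2) = sqrt(1/14 + 122500) = sqrt(1715001/14) = sqrt(24010014)/14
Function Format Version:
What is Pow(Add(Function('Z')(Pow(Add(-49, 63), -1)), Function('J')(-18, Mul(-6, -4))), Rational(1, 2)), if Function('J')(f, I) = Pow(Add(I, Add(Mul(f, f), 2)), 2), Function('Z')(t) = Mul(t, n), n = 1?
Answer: Mul(Rational(1, 14), Pow(24010014, Rational(1, 2))) ≈ 350.00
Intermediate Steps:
Function('Z')(t) = t (Function('Z')(t) = Mul(t, 1) = t)
Function('J')(f, I) = Pow(Add(2, I, Pow(f, 2)), 2) (Function('J')(f, I) = Pow(Add(I, Add(Pow(f, 2), 2)), 2) = Pow(Add(I, Add(2, Pow(f, 2))), 2) = Pow(Add(2, I, Pow(f, 2)), 2))
Pow(Add(Function('Z')(Pow(Add(-49, 63), -1)), Function('J')(-18, Mul(-6, -4))), Rational(1, 2)) = Pow(Add(Pow(Add(-49, 63), -1), Pow(Add(2, Mul(-6, -4), Pow(-18, 2)), 2)), Rational(1, 2)) = Pow(Add(Pow(14, -1), Pow(Add(2, 24, 324), 2)), Rational(1, 2)) = Pow(Add(Rational(1, 14), Pow(350, 2)), Rational(1, 2)) = Pow(Add(Rational(1, 14), 122500), Rational(1, 2)) = Pow(Rational(1715001, 14), Rational(1, 2)) = Mul(Rational(1, 14), Pow(24010014, Rational(1, 2)))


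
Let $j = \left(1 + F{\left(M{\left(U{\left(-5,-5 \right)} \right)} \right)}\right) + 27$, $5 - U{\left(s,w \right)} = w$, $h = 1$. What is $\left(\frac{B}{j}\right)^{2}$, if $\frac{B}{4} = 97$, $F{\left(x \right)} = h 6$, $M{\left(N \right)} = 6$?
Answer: $\frac{37636}{289} \approx 130.23$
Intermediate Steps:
$U{\left(s,w \right)} = 5 - w$
$F{\left(x \right)} = 6$ ($F{\left(x \right)} = 1 \cdot 6 = 6$)
$B = 388$ ($B = 4 \cdot 97 = 388$)
$j = 34$ ($j = \left(1 + 6\right) + 27 = 7 + 27 = 34$)
$\left(\frac{B}{j}\right)^{2} = \left(\frac{388}{34}\right)^{2} = \left(388 \cdot \frac{1}{34}\right)^{2} = \left(\frac{194}{17}\right)^{2} = \frac{37636}{289}$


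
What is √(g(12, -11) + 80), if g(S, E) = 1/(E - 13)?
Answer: √11514/12 ≈ 8.9419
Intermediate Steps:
g(S, E) = 1/(-13 + E)
√(g(12, -11) + 80) = √(1/(-13 - 11) + 80) = √(1/(-24) + 80) = √(-1/24 + 80) = √(1919/24) = √11514/12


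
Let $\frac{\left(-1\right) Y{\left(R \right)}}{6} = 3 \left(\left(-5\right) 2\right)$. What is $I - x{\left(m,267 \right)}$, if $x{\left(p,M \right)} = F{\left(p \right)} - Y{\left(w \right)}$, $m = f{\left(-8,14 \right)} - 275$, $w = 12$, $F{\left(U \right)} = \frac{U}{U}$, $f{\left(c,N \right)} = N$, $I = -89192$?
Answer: $-89013$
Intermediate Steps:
$F{\left(U \right)} = 1$
$Y{\left(R \right)} = 180$ ($Y{\left(R \right)} = - 6 \cdot 3 \left(\left(-5\right) 2\right) = - 6 \cdot 3 \left(-10\right) = \left(-6\right) \left(-30\right) = 180$)
$m = -261$ ($m = 14 - 275 = -261$)
$x{\left(p,M \right)} = -179$ ($x{\left(p,M \right)} = 1 - 180 = -179$)
$I - x{\left(m,267 \right)} = -89192 - -179 = -89192 + 179 = -89013$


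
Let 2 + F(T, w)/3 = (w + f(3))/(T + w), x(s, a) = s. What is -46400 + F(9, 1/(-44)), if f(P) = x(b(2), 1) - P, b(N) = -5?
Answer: -18331429/395 ≈ -46409.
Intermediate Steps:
f(P) = -5 - P
F(T, w) = -6 + 3*(-8 + w)/(T + w) (F(T, w) = -6 + 3*((w + (-5 - 1*3))/(T + w)) = -6 + 3*((w + (-5 - 3))/(T + w)) = -6 + 3*((w - 8)/(T + w)) = -6 + 3*((-8 + w)/(T + w)) = -6 + 3*(-8 + w)/(T + w))
-46400 + F(9, 1/(-44)) = -46400 + 3*(-8 - 1/(-44) - 2*9)/(9 + 1/(-44)) = -46400 + 3*(-8 - 1*(-1/44) - 18)/(9 - 1/44) = -46400 + 3*(-8 + 1/44 - 18)/(395/44) = -46400 + 3*(44/395)*(-1143/44) = -46400 - 3429/395 = -18331429/395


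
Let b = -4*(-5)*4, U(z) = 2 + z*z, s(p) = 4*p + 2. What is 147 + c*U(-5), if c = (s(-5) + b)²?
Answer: 103935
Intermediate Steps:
s(p) = 2 + 4*p
U(z) = 2 + z²
b = 80 (b = 20*4 = 80)
c = 3844 (c = ((2 + 4*(-5)) + 80)² = ((2 - 20) + 80)² = (-18 + 80)² = 62² = 3844)
147 + c*U(-5) = 147 + 3844*(2 + (-5)²) = 147 + 3844*(2 + 25) = 147 + 3844*27 = 147 + 103788 = 103935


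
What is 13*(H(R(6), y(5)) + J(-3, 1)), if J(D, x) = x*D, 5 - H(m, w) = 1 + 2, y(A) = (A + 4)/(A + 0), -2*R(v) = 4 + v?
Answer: -13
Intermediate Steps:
R(v) = -2 - v/2 (R(v) = -(4 + v)/2 = -2 - v/2)
y(A) = (4 + A)/A
H(m, w) = 2 (H(m, w) = 5 - (1 + 2) = 5 - 1*3 = 5 - 3 = 2)
J(D, x) = D*x
13*(H(R(6), y(5)) + J(-3, 1)) = 13*(2 - 3*1) = 13*(2 - 3) = 13*(-1) = -13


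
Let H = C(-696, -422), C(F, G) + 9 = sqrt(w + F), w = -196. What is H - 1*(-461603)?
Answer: 461594 + 2*I*sqrt(223) ≈ 4.6159e+5 + 29.866*I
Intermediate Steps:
C(F, G) = -9 + sqrt(-196 + F)
H = -9 + 2*I*sqrt(223) (H = -9 + sqrt(-196 - 696) = -9 + sqrt(-892) = -9 + 2*I*sqrt(223) ≈ -9.0 + 29.866*I)
H - 1*(-461603) = (-9 + 2*I*sqrt(223)) - 1*(-461603) = (-9 + 2*I*sqrt(223)) + 461603 = 461594 + 2*I*sqrt(223)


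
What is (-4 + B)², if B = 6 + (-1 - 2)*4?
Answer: 100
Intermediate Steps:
B = -6 (B = 6 - 3*4 = 6 - 12 = -6)
(-4 + B)² = (-4 - 6)² = (-10)² = 100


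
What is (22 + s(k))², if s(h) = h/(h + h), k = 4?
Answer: 2025/4 ≈ 506.25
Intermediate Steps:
s(h) = ½ (s(h) = h/((2*h)) = (1/(2*h))*h = ½)
(22 + s(k))² = (22 + ½)² = (45/2)² = 2025/4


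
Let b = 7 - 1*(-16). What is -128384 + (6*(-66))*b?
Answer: -137492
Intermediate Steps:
b = 23 (b = 7 + 16 = 23)
-128384 + (6*(-66))*b = -128384 + (6*(-66))*23 = -128384 - 396*23 = -128384 - 9108 = -137492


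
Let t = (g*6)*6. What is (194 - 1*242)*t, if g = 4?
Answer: -6912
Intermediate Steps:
t = 144 (t = (4*6)*6 = 24*6 = 144)
(194 - 1*242)*t = (194 - 1*242)*144 = (194 - 242)*144 = -48*144 = -6912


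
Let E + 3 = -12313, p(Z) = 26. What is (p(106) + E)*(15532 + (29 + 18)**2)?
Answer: -218036890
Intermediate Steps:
E = -12316 (E = -3 - 12313 = -12316)
(p(106) + E)*(15532 + (29 + 18)**2) = (26 - 12316)*(15532 + (29 + 18)**2) = -12290*(15532 + 47**2) = -12290*(15532 + 2209) = -12290*17741 = -218036890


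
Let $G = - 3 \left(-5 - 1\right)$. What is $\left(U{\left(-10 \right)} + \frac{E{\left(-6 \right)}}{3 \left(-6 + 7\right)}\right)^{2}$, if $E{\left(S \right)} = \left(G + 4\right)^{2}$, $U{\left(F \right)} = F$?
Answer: $\frac{206116}{9} \approx 22902.0$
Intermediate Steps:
$G = 18$ ($G = \left(-3\right) \left(-6\right) = 18$)
$E{\left(S \right)} = 484$ ($E{\left(S \right)} = \left(18 + 4\right)^{2} = 22^{2} = 484$)
$\left(U{\left(-10 \right)} + \frac{E{\left(-6 \right)}}{3 \left(-6 + 7\right)}\right)^{2} = \left(-10 + \frac{484}{3 \left(-6 + 7\right)}\right)^{2} = \left(-10 + \frac{484}{3 \cdot 1}\right)^{2} = \left(-10 + \frac{484}{3}\right)^{2} = \left(\frac{454}{3}\right)^{2} = \frac{206116}{9}$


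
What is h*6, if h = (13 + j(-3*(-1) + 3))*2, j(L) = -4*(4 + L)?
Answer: -324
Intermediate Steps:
j(L) = -16 - 4*L
h = -54 (h = (13 + (-16 - 4*(-3*(-1) + 3)))*2 = (13 + (-16 - 4*(3 + 3)))*2 = (13 + (-16 - 4*6))*2 = (13 + (-16 - 24))*2 = (13 - 40)*2 = -27*2 = -54)
h*6 = -54*6 = -324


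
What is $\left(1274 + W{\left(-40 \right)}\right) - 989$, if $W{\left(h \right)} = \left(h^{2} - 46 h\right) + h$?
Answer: $3685$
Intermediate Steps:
$W{\left(h \right)} = h^{2} - 45 h$
$\left(1274 + W{\left(-40 \right)}\right) - 989 = \left(1274 - 40 \left(-45 - 40\right)\right) - 989 = \left(1274 - -3400\right) - 989 = \left(1274 + 3400\right) - 989 = 4674 - 989 = 3685$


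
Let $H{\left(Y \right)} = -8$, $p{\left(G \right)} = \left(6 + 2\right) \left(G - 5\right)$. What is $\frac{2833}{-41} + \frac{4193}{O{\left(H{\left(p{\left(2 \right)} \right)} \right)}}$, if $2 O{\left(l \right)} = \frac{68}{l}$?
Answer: $- \frac{735813}{697} \approx -1055.7$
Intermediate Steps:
$p{\left(G \right)} = -40 + 8 G$ ($p{\left(G \right)} = 8 \left(-5 + G\right) = -40 + 8 G$)
$O{\left(l \right)} = \frac{34}{l}$ ($O{\left(l \right)} = \frac{68 \frac{1}{l}}{2} = \frac{34}{l}$)
$\frac{2833}{-41} + \frac{4193}{O{\left(H{\left(p{\left(2 \right)} \right)} \right)}} = \frac{2833}{-41} + \frac{4193}{34 \frac{1}{-8}} = 2833 \left(- \frac{1}{41}\right) + \frac{4193}{34 \left(- \frac{1}{8}\right)} = - \frac{2833}{41} + \frac{4193}{- \frac{17}{4}} = - \frac{2833}{41} + 4193 \left(- \frac{4}{17}\right) = - \frac{2833}{41} - \frac{16772}{17} = - \frac{735813}{697}$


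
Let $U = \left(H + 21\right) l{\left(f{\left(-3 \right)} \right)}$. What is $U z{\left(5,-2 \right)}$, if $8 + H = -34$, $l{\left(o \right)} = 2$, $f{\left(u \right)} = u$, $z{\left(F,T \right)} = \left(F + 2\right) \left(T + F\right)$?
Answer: $-882$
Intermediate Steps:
$z{\left(F,T \right)} = \left(2 + F\right) \left(F + T\right)$
$H = -42$ ($H = -8 - 34 = -42$)
$U = -42$ ($U = \left(-42 + 21\right) 2 = \left(-21\right) 2 = -42$)
$U z{\left(5,-2 \right)} = - 42 \left(5^{2} + 2 \cdot 5 + 2 \left(-2\right) + 5 \left(-2\right)\right) = - 42 \left(25 + 10 - 4 - 10\right) = \left(-42\right) 21 = -882$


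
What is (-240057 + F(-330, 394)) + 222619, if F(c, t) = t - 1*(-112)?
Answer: -16932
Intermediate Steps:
F(c, t) = 112 + t (F(c, t) = t + 112 = 112 + t)
(-240057 + F(-330, 394)) + 222619 = (-240057 + (112 + 394)) + 222619 = (-240057 + 506) + 222619 = -239551 + 222619 = -16932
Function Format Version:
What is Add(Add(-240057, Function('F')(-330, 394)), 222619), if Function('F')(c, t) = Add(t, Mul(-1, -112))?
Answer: -16932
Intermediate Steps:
Function('F')(c, t) = Add(112, t) (Function('F')(c, t) = Add(t, 112) = Add(112, t))
Add(Add(-240057, Function('F')(-330, 394)), 222619) = Add(Add(-240057, Add(112, 394)), 222619) = Add(Add(-240057, 506), 222619) = Add(-239551, 222619) = -16932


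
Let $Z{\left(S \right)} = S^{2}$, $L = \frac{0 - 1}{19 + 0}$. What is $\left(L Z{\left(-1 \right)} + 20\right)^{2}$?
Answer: $\frac{143641}{361} \approx 397.9$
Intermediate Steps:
$L = - \frac{1}{19} \approx -0.052632$
$\left(L Z{\left(-1 \right)} + 20\right)^{2} = \left(- \frac{\left(-1\right)^{2}}{19} + 20\right)^{2} = \left(\left(- \frac{1}{19}\right) 1 + 20\right)^{2} = \left(- \frac{1}{19} + 20\right)^{2} = \left(\frac{379}{19}\right)^{2} = \frac{143641}{361}$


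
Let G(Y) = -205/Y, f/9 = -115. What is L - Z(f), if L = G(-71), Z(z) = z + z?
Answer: 147175/71 ≈ 2072.9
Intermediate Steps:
f = -1035 (f = 9*(-115) = -1035)
Z(z) = 2*z
L = 205/71 (L = -205/(-71) = -205*(-1/71) = 205/71 ≈ 2.8873)
L - Z(f) = 205/71 - 2*(-1035) = 205/71 - 1*(-2070) = 205/71 + 2070 = 147175/71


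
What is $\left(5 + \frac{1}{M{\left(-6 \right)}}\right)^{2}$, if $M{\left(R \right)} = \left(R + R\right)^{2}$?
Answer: $\frac{519841}{20736} \approx 25.069$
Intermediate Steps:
$M{\left(R \right)} = 4 R^{2}$ ($M{\left(R \right)} = \left(2 R\right)^{2} = 4 R^{2}$)
$\left(5 + \frac{1}{M{\left(-6 \right)}}\right)^{2} = \left(5 + \frac{1}{4 \left(-6\right)^{2}}\right)^{2} = \left(5 + \frac{1}{4 \cdot 36}\right)^{2} = \left(5 + \frac{1}{144}\right)^{2} = \left(\frac{721}{144}\right)^{2} = \frac{519841}{20736}$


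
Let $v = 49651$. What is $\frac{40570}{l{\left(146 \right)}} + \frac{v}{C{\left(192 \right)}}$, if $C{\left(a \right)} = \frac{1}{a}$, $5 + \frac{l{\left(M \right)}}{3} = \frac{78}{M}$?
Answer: $\frac{4660152283}{489} \approx 9.53 \cdot 10^{6}$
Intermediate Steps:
$l{\left(M \right)} = -15 + \frac{234}{M}$ ($l{\left(M \right)} = -15 + 3 \frac{78}{M} = -15 + \frac{234}{M}$)
$\frac{40570}{l{\left(146 \right)}} + \frac{v}{C{\left(192 \right)}} = \frac{40570}{-15 + \frac{234}{146}} + \frac{49651}{\frac{1}{192}} = \frac{40570}{-15 + 234 \cdot \frac{1}{146}} + 49651 \frac{1}{\frac{1}{192}} = \frac{40570}{-15 + \frac{117}{73}} + 49651 \cdot 192 = \frac{40570}{- \frac{978}{73}} + 9532992 = 40570 \left(- \frac{73}{978}\right) + 9532992 = - \frac{1480805}{489} + 9532992 = \frac{4660152283}{489}$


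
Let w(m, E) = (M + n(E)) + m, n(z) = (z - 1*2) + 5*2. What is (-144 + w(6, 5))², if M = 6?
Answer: 14161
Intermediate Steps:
n(z) = 8 + z (n(z) = (z - 2) + 10 = (-2 + z) + 10 = 8 + z)
w(m, E) = 14 + E + m (w(m, E) = (6 + (8 + E)) + m = (14 + E) + m = 14 + E + m)
(-144 + w(6, 5))² = (-144 + (14 + 5 + 6))² = (-144 + 25)² = (-119)² = 14161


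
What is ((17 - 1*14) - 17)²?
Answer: 196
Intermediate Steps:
((17 - 1*14) - 17)² = ((17 - 14) - 17)² = (3 - 17)² = (-14)² = 196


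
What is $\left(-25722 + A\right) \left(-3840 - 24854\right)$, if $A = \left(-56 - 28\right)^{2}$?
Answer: $535602204$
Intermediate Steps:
$A = 7056$ ($A = \left(-84\right)^{2} = 7056$)
$\left(-25722 + A\right) \left(-3840 - 24854\right) = \left(-25722 + 7056\right) \left(-3840 - 24854\right) = \left(-18666\right) \left(-28694\right) = 535602204$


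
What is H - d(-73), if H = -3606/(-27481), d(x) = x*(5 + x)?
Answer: -136412078/27481 ≈ -4963.9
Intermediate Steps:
H = 3606/27481 (H = -3606*(-1/27481) = 3606/27481 ≈ 0.13122)
H - d(-73) = 3606/27481 - (-73)*(5 - 73) = 3606/27481 - (-73)*(-68) = 3606/27481 - 1*4964 = 3606/27481 - 4964 = -136412078/27481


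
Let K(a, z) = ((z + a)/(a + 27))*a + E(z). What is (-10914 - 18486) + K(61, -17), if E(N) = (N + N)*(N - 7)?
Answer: -57107/2 ≈ -28554.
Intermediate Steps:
E(N) = 2*N*(-7 + N) (E(N) = (2*N)*(-7 + N) = 2*N*(-7 + N))
K(a, z) = 2*z*(-7 + z) + a*(a + z)/(27 + a) (K(a, z) = ((z + a)/(a + 27))*a + 2*z*(-7 + z) = ((a + z)/(27 + a))*a + 2*z*(-7 + z) = a*(a + z)/(27 + a) + 2*z*(-7 + z) = 2*z*(-7 + z) + a*(a + z)/(27 + a))
(-10914 - 18486) + K(61, -17) = (-10914 - 18486) + (61² + 61*(-17) + 54*(-17)*(-7 - 17) + 2*61*(-17)*(-7 - 17))/(27 + 61) = -29400 + (3721 - 1037 + 54*(-17)*(-24) + 2*61*(-17)*(-24))/88 = -29400 + (3721 - 1037 + 22032 + 49776)/88 = -29400 + (1/88)*74492 = -29400 + 1693/2 = -57107/2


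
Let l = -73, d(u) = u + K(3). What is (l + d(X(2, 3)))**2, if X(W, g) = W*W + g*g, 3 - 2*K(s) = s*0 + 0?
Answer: 13689/4 ≈ 3422.3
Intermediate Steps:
K(s) = 3/2 (K(s) = 3/2 - (s*0 + 0)/2 = 3/2 - (0 + 0)/2 = 3/2 - 1/2*0 = 3/2 + 0 = 3/2)
X(W, g) = W**2 + g**2
d(u) = 3/2 + u (d(u) = u + 3/2 = 3/2 + u)
(l + d(X(2, 3)))**2 = (-73 + (3/2 + (2**2 + 3**2)))**2 = (-73 + (3/2 + (4 + 9)))**2 = (-73 + (3/2 + 13))**2 = (-73 + 29/2)**2 = (-117/2)**2 = 13689/4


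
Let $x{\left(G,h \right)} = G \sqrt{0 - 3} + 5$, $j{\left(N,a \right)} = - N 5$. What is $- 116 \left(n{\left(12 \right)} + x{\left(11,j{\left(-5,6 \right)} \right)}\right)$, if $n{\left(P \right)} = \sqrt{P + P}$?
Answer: $-580 - 232 \sqrt{6} - 1276 i \sqrt{3} \approx -1148.3 - 2210.1 i$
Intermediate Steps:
$n{\left(P \right)} = \sqrt{2} \sqrt{P}$ ($n{\left(P \right)} = \sqrt{2 P} = \sqrt{2} \sqrt{P}$)
$j{\left(N,a \right)} = - 5 N$
$x{\left(G,h \right)} = 5 + i G \sqrt{3}$ ($x{\left(G,h \right)} = G \sqrt{-3} + 5 = G i \sqrt{3} + 5 = i G \sqrt{3} + 5 = 5 + i G \sqrt{3}$)
$- 116 \left(n{\left(12 \right)} + x{\left(11,j{\left(-5,6 \right)} \right)}\right) = - 116 \left(\sqrt{2} \sqrt{12} + \left(5 + i 11 \sqrt{3}\right)\right) = - 116 \left(\sqrt{2} \cdot 2 \sqrt{3} + \left(5 + 11 i \sqrt{3}\right)\right) = - 116 \left(2 \sqrt{6} + \left(5 + 11 i \sqrt{3}\right)\right) = - 116 \left(5 + 2 \sqrt{6} + 11 i \sqrt{3}\right) = -580 - 232 \sqrt{6} - 1276 i \sqrt{3}$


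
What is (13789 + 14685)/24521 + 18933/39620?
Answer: 32497877/19826980 ≈ 1.6391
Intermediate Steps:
(13789 + 14685)/24521 + 18933/39620 = 28474*(1/24521) + 18933*(1/39620) = 28474/24521 + 18933/39620 = 32497877/19826980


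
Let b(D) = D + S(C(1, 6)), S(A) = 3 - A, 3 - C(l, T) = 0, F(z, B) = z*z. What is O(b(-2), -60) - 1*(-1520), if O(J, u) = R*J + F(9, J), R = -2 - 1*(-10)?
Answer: 1585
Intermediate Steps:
F(z, B) = z²
C(l, T) = 3 (C(l, T) = 3 - 1*0 = 3 + 0 = 3)
R = 8 (R = -2 + 10 = 8)
b(D) = D (b(D) = D + (3 - 1*3) = D + (3 - 3) = D + 0 = D)
O(J, u) = 81 + 8*J (O(J, u) = 8*J + 9² = 8*J + 81 = 81 + 8*J)
O(b(-2), -60) - 1*(-1520) = (81 + 8*(-2)) - 1*(-1520) = (81 - 16) + 1520 = 65 + 1520 = 1585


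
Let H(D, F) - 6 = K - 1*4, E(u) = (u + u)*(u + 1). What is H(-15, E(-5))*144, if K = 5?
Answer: 1008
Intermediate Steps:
E(u) = 2*u*(1 + u) (E(u) = (2*u)*(1 + u) = 2*u*(1 + u))
H(D, F) = 7 (H(D, F) = 6 + (5 - 1*4) = 6 + (5 - 4) = 6 + 1 = 7)
H(-15, E(-5))*144 = 7*144 = 1008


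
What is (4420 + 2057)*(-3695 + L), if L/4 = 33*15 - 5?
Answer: -11237595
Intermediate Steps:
L = 1960 (L = 4*(33*15 - 5) = 4*(495 - 5) = 4*490 = 1960)
(4420 + 2057)*(-3695 + L) = (4420 + 2057)*(-3695 + 1960) = 6477*(-1735) = -11237595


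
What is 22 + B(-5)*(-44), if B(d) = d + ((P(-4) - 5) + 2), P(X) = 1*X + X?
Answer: 726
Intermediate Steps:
P(X) = 2*X (P(X) = X + X = 2*X)
B(d) = -11 + d (B(d) = d + ((2*(-4) - 5) + 2) = d + ((-8 - 5) + 2) = d + (-13 + 2) = d - 11 = -11 + d)
22 + B(-5)*(-44) = 22 + (-11 - 5)*(-44) = 22 - 16*(-44) = 22 + 704 = 726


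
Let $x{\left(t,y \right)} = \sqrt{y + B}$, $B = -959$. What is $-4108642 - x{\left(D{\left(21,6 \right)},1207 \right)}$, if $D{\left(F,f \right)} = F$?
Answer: $-4108642 - 2 \sqrt{62} \approx -4.1087 \cdot 10^{6}$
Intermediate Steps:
$x{\left(t,y \right)} = \sqrt{-959 + y}$ ($x{\left(t,y \right)} = \sqrt{y - 959} = \sqrt{-959 + y}$)
$-4108642 - x{\left(D{\left(21,6 \right)},1207 \right)} = -4108642 - \sqrt{-959 + 1207} = -4108642 - \sqrt{248} = -4108642 - 2 \sqrt{62}$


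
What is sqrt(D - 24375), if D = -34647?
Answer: 3*I*sqrt(6558) ≈ 242.94*I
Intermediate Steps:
sqrt(D - 24375) = sqrt(-34647 - 24375) = sqrt(-59022) = 3*I*sqrt(6558)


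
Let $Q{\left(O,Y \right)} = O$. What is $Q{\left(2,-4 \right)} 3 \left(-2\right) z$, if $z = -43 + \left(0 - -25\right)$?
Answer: $216$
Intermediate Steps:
$z = -18$ ($z = -43 + \left(0 + 25\right) = -43 + 25 = -18$)
$Q{\left(2,-4 \right)} 3 \left(-2\right) z = 2 \cdot 3 \left(-2\right) \left(-18\right) = 6 \left(-2\right) \left(-18\right) = \left(-12\right) \left(-18\right) = 216$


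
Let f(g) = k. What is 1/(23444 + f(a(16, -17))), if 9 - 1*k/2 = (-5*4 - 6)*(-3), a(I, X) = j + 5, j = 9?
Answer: 1/23306 ≈ 4.2907e-5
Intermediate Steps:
a(I, X) = 14 (a(I, X) = 9 + 5 = 14)
k = -138 (k = 18 - 2*(-5*4 - 6)*(-3) = 18 - 2*(-20 - 6)*(-3) = 18 - (-52)*(-3) = 18 - 2*78 = 18 - 156 = -138)
f(g) = -138
1/(23444 + f(a(16, -17))) = 1/(23444 - 138) = 1/23306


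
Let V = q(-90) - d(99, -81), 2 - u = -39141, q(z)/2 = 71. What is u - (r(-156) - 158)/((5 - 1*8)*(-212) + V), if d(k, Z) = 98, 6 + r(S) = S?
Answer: 665439/17 ≈ 39144.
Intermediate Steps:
r(S) = -6 + S
q(z) = 142 (q(z) = 2*71 = 142)
u = 39143 (u = 2 - 1*(-39141) = 2 + 39141 = 39143)
V = 44 (V = 142 - 1*98 = 142 - 98 = 44)
u - (r(-156) - 158)/((5 - 1*8)*(-212) + V) = 39143 - ((-6 - 156) - 158)/((5 - 1*8)*(-212) + 44) = 39143 - (-162 - 158)/((5 - 8)*(-212) + 44) = 39143 - (-320)/(-3*(-212) + 44) = 39143 - (-320)/(636 + 44) = 39143 - (-320)/680 = 39143 - 1*(-8/17) = 39143 + 8/17 = 665439/17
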